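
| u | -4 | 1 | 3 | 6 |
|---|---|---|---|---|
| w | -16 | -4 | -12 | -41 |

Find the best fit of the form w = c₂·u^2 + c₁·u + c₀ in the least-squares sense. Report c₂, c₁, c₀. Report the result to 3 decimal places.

c₂ = -0.996, c₁ = -0.488, c₀ = -2.086

Forming MᵀM = [[1634, 180, 62]; [180, 62, 6]; [62, 6, 4]] and Mᵀw = [-1844, -222, -73]ᵀ gives MᵀM·[c₂, c₁, c₀]ᵀ = Mᵀw.
Row-reducing yields c₂ = -1119/1124, c₁ = -549/1124, c₀ = -2345/1124.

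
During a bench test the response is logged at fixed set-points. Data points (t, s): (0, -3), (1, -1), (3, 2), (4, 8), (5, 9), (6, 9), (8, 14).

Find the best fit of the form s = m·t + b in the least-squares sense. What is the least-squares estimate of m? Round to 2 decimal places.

MᵀM·[m, b]ᵀ = Mᵀs reads: 151·m + 27·b = 248;  27·m + 7·b = 38.
(Σt·t = 151, Σt = 27, Σ1 = 7, Σt·s = 248, Σs = 38.)
Eliminating b: 7·(row 1) − 27·(row 2) gives 328·m = 7·248 − 27·38 = 710, so m = 355/164.
Then b = (38 − 27·(355/164))/7 = -479/164.

m = 2.16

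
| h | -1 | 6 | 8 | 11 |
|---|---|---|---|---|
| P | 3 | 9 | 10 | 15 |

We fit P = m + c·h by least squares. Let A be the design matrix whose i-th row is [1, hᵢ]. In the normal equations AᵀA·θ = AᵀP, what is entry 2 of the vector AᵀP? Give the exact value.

296

Entry 2 ↔ basis h, so (AᵀP)_{2} = Σᵢ (h)·Pᵢ = (-1)·(3) + (6)·(9) + (8)·(10) + (11)·(15) = 296.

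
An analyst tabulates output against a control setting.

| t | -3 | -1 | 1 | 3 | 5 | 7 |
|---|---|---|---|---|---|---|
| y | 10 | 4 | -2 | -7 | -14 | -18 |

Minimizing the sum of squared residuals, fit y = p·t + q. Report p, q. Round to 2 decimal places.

The normal equations are: 94·p + 12·q = -253;  12·p + 6·q = -27.
Δ = 94·6 − 12² = 420.
p = ((-253)·6 − 12·(-27))/420 = -199/70; q = (94·(-27) − 12·(-253))/420 = 83/70.

p = -2.84, q = 1.19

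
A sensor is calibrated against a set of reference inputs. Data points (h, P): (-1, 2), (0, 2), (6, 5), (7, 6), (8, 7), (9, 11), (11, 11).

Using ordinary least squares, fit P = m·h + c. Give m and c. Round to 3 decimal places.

m = 0.766, c = 1.907

Setting ∂/∂m … = 0 gives: 352·m + 40·c = 346;  40·m + 7·c = 44.
(Σh·h = 352, Σh = 40, Σ1 = 7, Σh·P = 346, ΣP = 44.)
Eliminating c: 7·(row 1) − 40·(row 2) gives 864·m = 7·346 − 40·44 = 662, so m = 331/432.
Then c = (44 − 40·(331/432))/7 = 103/54.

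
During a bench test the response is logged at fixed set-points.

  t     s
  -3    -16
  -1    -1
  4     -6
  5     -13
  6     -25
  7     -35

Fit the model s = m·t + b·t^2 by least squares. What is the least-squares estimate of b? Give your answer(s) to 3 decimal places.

Forming AᵀA = [[136, 720]; [720, 4660]] and Aᵀs = [-435, -3181]ᵀ gives AᵀA·[m, b]ᵀ = Aᵀs.
Δ = 136·4660 − 720² = 115360.
m = ((-435)·4660 − 720·(-3181))/115360 = 13161/5768; b = (136·(-3181) − 720·(-435))/115360 = -14927/14420.

b = -1.035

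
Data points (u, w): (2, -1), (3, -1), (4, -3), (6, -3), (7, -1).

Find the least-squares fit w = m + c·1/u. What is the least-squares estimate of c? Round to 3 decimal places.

Compute the Gram sums: Σ1 = 5, Σ1/u = 39/28, Σ1/u·1/u = 3329/7056.
Moment sums: Σw = -9, Σ1/u·w = -187/84.
XᵀX·[m, c]ᵀ = Xᵀw becomes [[5, 39/28]; [39/28, 3329/7056]]·[m, c]ᵀ = [-9, -187/84]ᵀ.
det = 5·(3329/7056) − (39/28)² = 739/1764.
m = ((-9)·(3329/7056) − (39/28)·(-187/84))/(739/1764) = -4041/1478; c = (5·(-187/84) − (39/28)·(-9))/(739/1764) = 2478/739.

c = 3.353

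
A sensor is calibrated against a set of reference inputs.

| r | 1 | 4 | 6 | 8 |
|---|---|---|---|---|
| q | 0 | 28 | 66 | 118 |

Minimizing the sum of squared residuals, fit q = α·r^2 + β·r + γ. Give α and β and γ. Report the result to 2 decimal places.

α = 1.86, β = 0.12, γ = -2.03

MᵀM·[α, β, γ]ᵀ = Mᵀq reads: 5649·α + 793·β + 117·γ = 10376;  793·α + 117·β + 19·γ = 1452;  117·α + 19·β + 4·γ = 212.
(Σr^2·r^2 = 5649, Σr^2·r = 793, Σr^2 = 117, Σr·r = 117, Σr = 19, Σ1 = 4, Σr^2·q = 10376, Σr·q = 1452, Σq = 212.)
Row-reducing yields α = 555/298, β = 35/298, γ = -303/149.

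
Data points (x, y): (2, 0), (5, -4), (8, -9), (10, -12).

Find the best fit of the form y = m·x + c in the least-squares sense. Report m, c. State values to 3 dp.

Entries of AᵀA: Σx·x = 193, Σx = 25, Σ1 = 4.
Moment sums: Σx·y = -212, Σy = -25.
Eliminating c: 4·(row 1) − 25·(row 2) gives 147·m = 4·(-212) − 25·(-25) = -223, so m = -223/147.
Then c = ((-25) − 25·(-223/147))/4 = 475/147.

m = -1.517, c = 3.231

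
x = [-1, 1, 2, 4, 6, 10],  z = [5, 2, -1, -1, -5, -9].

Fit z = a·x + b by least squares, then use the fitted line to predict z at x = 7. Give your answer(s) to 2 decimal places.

With design matrix A, AᵀA = [[158, 22]; [22, 6]] and Aᵀz = [-129, -9]ᵀ.
det = 158·6 − 22² = 464.
a = ((-129)·6 − 22·(-9))/464 = -36/29; b = (158·(-9) − 22·(-129))/464 = 177/58.
At x = 7: ẑ = (-36/29)·(7) + (177/58)·(1) = -327/58.

ẑ = -5.64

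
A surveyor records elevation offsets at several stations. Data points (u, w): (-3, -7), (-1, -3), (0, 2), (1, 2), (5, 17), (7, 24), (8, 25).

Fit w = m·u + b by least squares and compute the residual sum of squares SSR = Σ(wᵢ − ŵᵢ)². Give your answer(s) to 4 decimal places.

SSR = 10.4735

Setting ∂/∂m … = 0 gives: 149·m + 17·b = 479;  17·m + 7·b = 60.
Δ = 149·7 − 17² = 754.
m = (479·7 − 17·60)/754 = 2333/754; b = (149·60 − 17·479)/754 = 797/754.
Residuals: 462/377, -363/377, 711/754, -811/377, 178/377, 484/377, -47/58; SSR = 7897/754.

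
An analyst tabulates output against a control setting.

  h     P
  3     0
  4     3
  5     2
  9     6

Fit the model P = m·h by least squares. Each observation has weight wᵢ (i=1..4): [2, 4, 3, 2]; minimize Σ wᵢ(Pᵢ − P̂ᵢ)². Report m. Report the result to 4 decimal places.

m = 0.5831

Forming AᵀWA = [[319]] and AᵀWP = [186]ᵀ gives AᵀWA·[m]ᵀ = AᵀWP.
m = 186/319 = 0.583072.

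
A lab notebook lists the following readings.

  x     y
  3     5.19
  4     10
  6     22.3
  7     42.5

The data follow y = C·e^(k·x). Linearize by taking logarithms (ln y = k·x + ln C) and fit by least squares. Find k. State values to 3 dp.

k = 0.501

With ln yᵢ as the transformed response and xᵢ as the regressor:
AᵀA = [[110.0000, 20.0000]; [20.0000, 4]], rhs = [59.0246, 10.8034]ᵀ  (here Σx = 20.0000, Σ(x)² = 110.0000, Σln y = 10.8034, Σx·ln y = 59.0246).
Slope k = (n·Σx·ln y − Σx·Σln y)/(n·Σ(x)² − (Σx)²) = (4·59.0246 − 20.0000·10.8034)/40.0000 = 0.50075; ln C = (Σln y − k·Σx)/n = 0.19708.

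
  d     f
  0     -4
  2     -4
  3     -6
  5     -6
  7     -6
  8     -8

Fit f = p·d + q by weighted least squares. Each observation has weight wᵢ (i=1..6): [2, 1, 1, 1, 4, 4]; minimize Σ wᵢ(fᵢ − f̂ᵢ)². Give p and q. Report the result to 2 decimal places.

p = -0.44, q = -3.81

Forming AᵀWA = [[490, 70]; [70, 13]] and AᵀWf = [-480, -80]ᵀ gives AᵀWA·[p, q]ᵀ = AᵀWf.
Determinant 490·13 − 70² = 1470.
p = ((-480)·13 − 70·(-80))/1470 = -64/147; q = (490·(-80) − 70·(-480))/1470 = -80/21.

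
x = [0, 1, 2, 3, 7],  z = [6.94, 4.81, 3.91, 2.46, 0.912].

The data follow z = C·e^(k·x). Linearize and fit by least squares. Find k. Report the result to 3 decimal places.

With ln zᵢ as the transformed response and xᵢ as the regressor:
Σx = 13.0000, Σ(x)² = 63.0000, Σln z = 5.6796, Σx·ln z = 6.3534.
Equations: 63.0000·k + 13.0000·ln C = 6.3534;  13.0000·k + 5·ln C = 5.6796.
Δ = 63.0000·5 − (13.0000)² = 146.0000; k = (6.3534·5 − 13.0000·5.6796)/146.0000 = -0.28813, ln C = (63.0000·5.6796 − 13.0000·6.3534)/146.0000 = 1.88506.

k = -0.288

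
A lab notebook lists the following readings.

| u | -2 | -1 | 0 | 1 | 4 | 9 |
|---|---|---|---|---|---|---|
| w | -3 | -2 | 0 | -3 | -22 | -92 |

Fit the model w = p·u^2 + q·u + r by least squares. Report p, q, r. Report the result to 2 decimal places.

p = -1.00, q = -1.07, r = -1.13

Setting ∂/∂p … = 0 gives: 6835·p + 785·q + 103·r = -7821;  785·p + 103·q + 11·r = -911;  103·p + 11·q + 6·r = -122.
Row-reducing yields p = -27683/27552, q = -29381/27552, r = -5189/4592.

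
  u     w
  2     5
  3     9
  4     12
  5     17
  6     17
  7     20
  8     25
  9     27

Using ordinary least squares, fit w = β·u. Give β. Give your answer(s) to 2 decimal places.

β = 3.01

Setting ∂/∂β … = 0 gives: 284·β = 855.
β = 855/284 = 3.01056.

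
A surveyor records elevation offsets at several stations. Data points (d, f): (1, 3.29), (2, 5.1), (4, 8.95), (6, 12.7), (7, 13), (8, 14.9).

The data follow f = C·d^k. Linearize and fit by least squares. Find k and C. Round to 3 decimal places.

k = 0.738, C = 3.207

Linearized form: ln f = k·ln d + ln C. From the 6 transformed points,
AᵀA = [[13.7233, 7.8966]; [7.8966, 6]], rhs = [19.3300, 12.8197]ᵀ  (here Σln d = 7.8966, Σ(ln d)² = 13.7233, Σln f = 12.8197, Σln d·ln f = 19.3300).
Δ = 13.7233·6 − (7.8966)² = 19.9843; k = (19.3300·6 − 7.8966·12.8197)/19.9843 = 0.73801, ln C = (13.7233·12.8197 − 7.8966·19.3300)/19.9843 = 1.16533, so C = exp(1.16533) = 3.20697.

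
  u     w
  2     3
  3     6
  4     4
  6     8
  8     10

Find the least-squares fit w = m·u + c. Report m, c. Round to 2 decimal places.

m = 1.09, c = 1.16

With design matrix A, AᵀA = [[129, 23]; [23, 5]] and Aᵀw = [168, 31]ᵀ.
Δ = 129·5 − 23² = 116.
m = (168·5 − 23·31)/116 = 127/116; c = (129·31 − 23·168)/116 = 135/116.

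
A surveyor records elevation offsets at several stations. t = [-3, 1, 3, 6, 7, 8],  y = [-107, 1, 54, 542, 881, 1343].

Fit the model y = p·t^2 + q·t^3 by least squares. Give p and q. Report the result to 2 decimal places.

p = -2.89, q = 2.98

From the data, Σt^2·t^2 = 7956, Σt^2·t^3 = 57352, Σt^3·t^3 = 427908.
Moment sums: Σt^2·y = 148157, Σt^3·y = 1111219.
Determinant 7956·427908 − 57352² = 115184144.
p = (148157·427908 − 57352·1111219)/115184144 = -83266633/28796036; q = (7956·1111219 − 57352·148157)/115184144 = 85939525/28796036.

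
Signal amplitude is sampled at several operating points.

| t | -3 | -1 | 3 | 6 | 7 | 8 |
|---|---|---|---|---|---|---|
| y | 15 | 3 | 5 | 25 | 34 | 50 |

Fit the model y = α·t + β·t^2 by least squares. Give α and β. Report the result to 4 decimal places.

α = -1.8708, β = 0.9993

Sums needed: Σt·t = 168, Σt·t^2 = 1070, Σt^2·t^2 = 7956.
For Xᵀy: Σt·y = 755, Σt^2·y = 5949.
So XᵀX·[α, β]ᵀ = Xᵀy: [[168, 1070]; [1070, 7956]]·[α, β]ᵀ = [755, 5949]ᵀ.
det = 168·7956 − 1070² = 191708.
α = (755·7956 − 1070·5949)/191708 = -179325/95854; β = (168·5949 − 1070·755)/191708 = 95791/95854.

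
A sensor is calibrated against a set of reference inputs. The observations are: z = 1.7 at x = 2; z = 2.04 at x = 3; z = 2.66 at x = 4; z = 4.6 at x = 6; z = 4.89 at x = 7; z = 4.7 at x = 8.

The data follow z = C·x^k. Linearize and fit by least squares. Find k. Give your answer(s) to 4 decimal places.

Taking logs, ln z = k·ln x + ln C, so regress ln z on ln x.
Over the data: Σln x = 8.9952, Σ(ln x)² = 14.9303, Σln z = 6.8827, Σln x·ln z = 11.5482.
Normal system: [[14.9303, 8.9952]; [8.9952, 6]]·[k, ln C]ᵀ = [11.5482, 6.8827]ᵀ.
Slope k = (n·Σln x·ln z − Σln x·Σln z)/(n·Σ(ln x)² − (Σln x)²) = (6·11.5482 − 8.9952·6.8827)/8.6686 = 0.85115; ln C = (Σln z − k·Σln x)/n = -0.12892.

k = 0.8511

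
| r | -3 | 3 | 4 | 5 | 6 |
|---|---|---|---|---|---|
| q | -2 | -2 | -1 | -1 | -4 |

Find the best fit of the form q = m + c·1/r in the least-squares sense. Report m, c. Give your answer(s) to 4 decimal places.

The normal equations are: 5·m + (37/60)·c = -10;  (37/60)·m + (141/400)·c = -67/60.
Eliminating c: (141/400)·(row 1) − (37/60)·(row 2) gives (311/225)·m = (141/400)·(-10) − (37/60)·(-67/60) = -10211/3600, so m = -10211/4976.
Then c = ((-67/60) − (37/60)·(-10211/4976))/(141/400) = 525/1244.

m = -2.0520, c = 0.4220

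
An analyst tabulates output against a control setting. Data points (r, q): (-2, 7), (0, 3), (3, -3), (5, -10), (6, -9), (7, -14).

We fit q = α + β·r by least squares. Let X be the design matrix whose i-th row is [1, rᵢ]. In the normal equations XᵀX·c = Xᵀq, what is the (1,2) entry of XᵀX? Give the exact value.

19

Row 1 ↔ basis 1, column 2 ↔ basis r, so (XᵀX)_{1,2} = Σᵢ r = (1)·(-2) + (1)·(0) + (1)·(3) + (1)·(5) + (1)·(6) + (1)·(7) = 19.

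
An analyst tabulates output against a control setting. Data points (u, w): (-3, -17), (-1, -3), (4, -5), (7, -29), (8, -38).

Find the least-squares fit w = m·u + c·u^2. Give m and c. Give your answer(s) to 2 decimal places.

Normal-equation sums: Σu·u = 139, Σu·u^2 = 891, Σu^2·u^2 = 6835.
Moment sums: Σu·w = -473, Σu^2·w = -4089.
AᵀA·[m, c]ᵀ = Aᵀw becomes [[139, 891]; [891, 6835]]·[m, c]ᵀ = [-473, -4089]ᵀ.
det = 139·6835 − 891² = 156184.
m = ((-473)·6835 − 891·(-4089))/156184 = 51293/19523; c = (139·(-4089) − 891·(-473))/156184 = -18366/19523.

m = 2.63, c = -0.94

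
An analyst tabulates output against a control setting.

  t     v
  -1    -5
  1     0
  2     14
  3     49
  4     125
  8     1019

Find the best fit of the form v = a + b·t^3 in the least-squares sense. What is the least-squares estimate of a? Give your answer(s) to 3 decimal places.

The normal equations are: 6·a + 611·b = 1202;  611·a + 267035·b = 531168.
Eliminating b: 267035·(row 1) − 611·(row 2) gives 1228889·a = 267035·1202 − 611·531168 = -3567578, so a = -3567578/1228889.
Then b = (531168 − 611·(-3567578/1228889))/267035 = 2452586/1228889.

a = -2.903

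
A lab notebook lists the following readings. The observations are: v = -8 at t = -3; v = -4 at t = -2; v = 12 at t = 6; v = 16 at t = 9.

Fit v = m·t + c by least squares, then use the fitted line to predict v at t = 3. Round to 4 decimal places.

From the data, Σt·t = 130, Σt = 10, Σ1 = 4.
Right-hand side: Σt·v = 248, Σv = 16.
MᵀM·[m, c]ᵀ = Mᵀv becomes [[130, 10]; [10, 4]]·[m, c]ᵀ = [248, 16]ᵀ.
Δ = 130·4 − 10² = 420.
m = (248·4 − 10·16)/420 = 208/105; c = (130·16 − 10·248)/420 = -20/21.
At t = 3: v̂ = (208/105)·(3) + (-20/21)·(1) = 524/105.

v̂ = 4.9905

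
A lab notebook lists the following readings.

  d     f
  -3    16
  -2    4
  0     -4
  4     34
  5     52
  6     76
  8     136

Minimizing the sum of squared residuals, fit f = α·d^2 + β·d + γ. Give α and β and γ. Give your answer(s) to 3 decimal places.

α = 2.127, β = 0.398, γ = -2.959

Forming MᵀM = [[6370, 882, 154]; [882, 154, 18]; [154, 18, 7]] and Mᵀf = [13444, 1884, 314]ᵀ gives MᵀM·[α, β, γ]ᵀ = Mᵀf.
Solving the 3×3 system (Gaussian elimination) gives α = 79103/37191, β = 705/1771, γ = -2246/759.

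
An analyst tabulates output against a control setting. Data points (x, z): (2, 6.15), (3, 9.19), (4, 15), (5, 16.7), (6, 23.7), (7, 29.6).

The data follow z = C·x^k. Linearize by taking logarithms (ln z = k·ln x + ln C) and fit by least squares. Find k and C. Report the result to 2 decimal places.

k = 1.25, C = 2.48

With ln zᵢ as the transformed response and ln xᵢ as the regressor:
Σln x = 8.5252, Σ(ln x)² = 13.1965, Σln z = 16.1113, Σln x·ln z = 24.2454.
Equations: 13.1965·k + 8.5252·ln C = 24.2454;  8.5252·k + 6·ln C = 16.1113.
Solving (det = 6.5005): k = 1.24930, ln C = 0.91014, so C = exp(0.91014) = 2.48466.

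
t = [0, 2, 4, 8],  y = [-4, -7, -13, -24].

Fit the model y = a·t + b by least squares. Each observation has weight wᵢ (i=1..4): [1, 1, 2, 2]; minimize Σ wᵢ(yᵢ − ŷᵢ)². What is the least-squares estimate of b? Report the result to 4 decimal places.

MᵀWM·[a, b]ᵀ = MᵀWy reads: 164·a + 26·b = -502;  26·a + 6·b = -85.
Eliminating b: 6·(row 1) − 26·(row 2) gives 308·a = 6·(-502) − 26·(-85) = -802, so a = -401/154.
Then b = ((-85) − 26·(-401/154))/6 = -222/77.

b = -2.8831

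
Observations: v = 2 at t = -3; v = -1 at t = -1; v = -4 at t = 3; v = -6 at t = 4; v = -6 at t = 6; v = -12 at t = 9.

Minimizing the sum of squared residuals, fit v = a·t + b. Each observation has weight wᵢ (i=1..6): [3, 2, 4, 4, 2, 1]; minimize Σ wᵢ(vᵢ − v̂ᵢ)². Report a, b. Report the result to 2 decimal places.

a = -1.03, b = -1.30

The normal system AᵀWA·[a, b]ᵀ = AᵀWv is [[282, 38]; [38, 16]]·[a, b]ᵀ = [-340, -60]ᵀ.
Determinant 282·16 − 38² = 3068.
a = ((-340)·16 − 38·(-60))/3068 = -790/767; b = (282·(-60) − 38·(-340))/3068 = -1000/767.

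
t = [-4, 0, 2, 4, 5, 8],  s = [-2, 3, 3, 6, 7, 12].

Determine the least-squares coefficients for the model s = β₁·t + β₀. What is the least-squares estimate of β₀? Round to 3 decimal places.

Normal-equation sums: Σt·t = 125, Σt = 15, Σ1 = 6.
Moment sums: Σt·s = 169, Σs = 29.
Normal equations: [[125, 15]; [15, 6]]·[β₁, β₀]ᵀ = [169, 29]ᵀ.
det = 125·6 − 15² = 525.
β₁ = (169·6 − 15·29)/525 = 193/175; β₀ = (125·29 − 15·169)/525 = 218/105.

β₀ = 2.076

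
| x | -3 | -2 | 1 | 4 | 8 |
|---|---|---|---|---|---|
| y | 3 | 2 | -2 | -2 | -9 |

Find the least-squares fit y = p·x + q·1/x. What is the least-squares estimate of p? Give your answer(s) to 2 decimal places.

p = -0.98

Setting ∂/∂p … = 0 gives: 94·p + 5·q = -95;  5·p + (829/576)·q = -45/8.
(Σx·x = 94, Σx·1/x = 5, Σ1/x·1/x = 829/576, Σx·y = -95, Σ1/x·y = -45/8.)
Δ = 94·(829/576) − 5² = 31763/288.
p = ((-95)·(829/576) − 5·(-45/8))/(31763/288) = -62555/63526; q = (94·(-45/8) − 5·(-95))/(31763/288) = -15480/31763.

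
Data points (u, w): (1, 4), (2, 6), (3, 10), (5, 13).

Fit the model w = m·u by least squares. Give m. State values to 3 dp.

m = 2.846

Normal-equation sums: Σu·u = 39.
For Aᵀw: Σu·w = 111.
AᵀA·[m]ᵀ = Aᵀw becomes [[39]]·[m]ᵀ = [111]ᵀ.
m = 111/39 = 2.84615.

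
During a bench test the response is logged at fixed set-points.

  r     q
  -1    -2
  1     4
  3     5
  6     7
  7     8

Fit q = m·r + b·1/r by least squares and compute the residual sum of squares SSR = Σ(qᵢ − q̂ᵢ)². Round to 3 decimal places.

Normal-equation sums: Σr·r = 96, Σr·1/r = 5, Σ1/r·1/r = 3809/1764.
Moment sums: Σr·q = 119, Σ1/r·q = 419/42.
XᵀX·[m, b]ᵀ = Xᵀq becomes [[96, 5]; [5, 3809/1764]]·[m, b]ᵀ = [119, 419/42]ᵀ.
Δ = 96·(3809/1764) − 5² = 26797/147.
m = (119·(3809/1764) − 5·(419/42))/(26797/147) = 365281/321564; b = (96·(419/42) − 5·119)/(26797/147) = 53319/26797.
Residuals: 361981/321564, 281147/321564, 99567/107188, -3948/26797, -75859/321564; SSR = 955627/321564.

SSR = 2.972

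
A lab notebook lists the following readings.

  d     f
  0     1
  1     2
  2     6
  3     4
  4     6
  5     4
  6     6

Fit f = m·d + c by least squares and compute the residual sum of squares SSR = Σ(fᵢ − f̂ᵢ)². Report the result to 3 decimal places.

Sums needed: Σd·d = 91, Σd = 21, Σ1 = 7.
Moment sums: Σd·f = 106, Σf = 29.
Determinant 91·7 − 21² = 196.
m = (106·7 − 21·29)/196 = 19/28; c = (91·29 − 21·106)/196 = 59/28.
Residuals: -31/28, -11/14, 71/28, -1/7, 33/28, -3/2, -5/28; SSR = 335/28.

SSR = 11.964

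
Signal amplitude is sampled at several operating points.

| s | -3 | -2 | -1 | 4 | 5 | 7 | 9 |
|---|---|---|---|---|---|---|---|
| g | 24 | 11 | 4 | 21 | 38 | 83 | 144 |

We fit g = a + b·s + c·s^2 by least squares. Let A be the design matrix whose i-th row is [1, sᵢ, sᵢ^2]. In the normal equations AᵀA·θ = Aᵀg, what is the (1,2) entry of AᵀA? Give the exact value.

Row 1 ↔ basis 1, column 2 ↔ basis s, so (AᵀA)_{1,2} = Σᵢ s = (1)·(-3) + (1)·(-2) + (1)·(-1) + (1)·(4) + (1)·(5) + (1)·(7) + (1)·(9) = 19.

19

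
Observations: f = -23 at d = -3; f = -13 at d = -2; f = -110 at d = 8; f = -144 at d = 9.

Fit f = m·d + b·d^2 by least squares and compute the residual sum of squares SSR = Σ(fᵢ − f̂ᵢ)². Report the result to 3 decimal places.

SSR = 4.355

Entries of MᵀM: Σd·d = 158, Σd·d^2 = 1206, Σd^2·d^2 = 10754.
And Σd·f = -2081, Σd^2·f = -18963.
Eliminating b: 10754·(row 1) − 1206·(row 2) gives 244696·m = 10754·(-2081) − 1206·(-18963) = 490304, so m = 61288/30587.
Then b = ((-18963) − 1206·(61288/30587))/10754 = -121617/61174.
Residuals: 55279/61174, -31821/30587, 36870/30587, -61263/61174; SSR = 266401/61174.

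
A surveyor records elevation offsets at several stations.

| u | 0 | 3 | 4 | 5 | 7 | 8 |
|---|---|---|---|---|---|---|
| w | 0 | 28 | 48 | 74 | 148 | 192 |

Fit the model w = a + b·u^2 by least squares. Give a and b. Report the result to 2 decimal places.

With design matrix A, AᵀA = [[6, 163]; [163, 7459]] and Aᵀw = [490, 22410]ᵀ.
Eliminating b: 7459·(row 1) − 163·(row 2) gives 18185·a = 7459·490 − 163·22410 = 2080, so a = 416/3637.
Then b = (22410 − 163·(416/3637))/7459 = 10918/3637.

a = 0.11, b = 3.00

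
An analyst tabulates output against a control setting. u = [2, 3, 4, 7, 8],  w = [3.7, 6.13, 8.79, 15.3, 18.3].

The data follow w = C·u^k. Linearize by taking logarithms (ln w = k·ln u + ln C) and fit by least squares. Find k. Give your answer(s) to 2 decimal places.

k = 1.13

With ln wᵢ as the transformed response and ln uᵢ as the regressor:
Sums: Σln u = 7.2034, Σ(ln u)² = 11.7199, Σln w = 10.9299, Σln u·ln w = 17.2650.
Normal system: [[11.7199, 7.2034]; [7.2034, 5]]·[k, ln C]ᵀ = [17.2650, 10.9299]ᵀ.
Δ = 11.7199·5 − (7.2034)² = 6.7102; k = (17.2650·5 − 7.2034·10.9299)/6.7102 = 1.13150, ln C = (11.7199·10.9299 − 7.2034·17.2650)/6.7102 = 0.55585.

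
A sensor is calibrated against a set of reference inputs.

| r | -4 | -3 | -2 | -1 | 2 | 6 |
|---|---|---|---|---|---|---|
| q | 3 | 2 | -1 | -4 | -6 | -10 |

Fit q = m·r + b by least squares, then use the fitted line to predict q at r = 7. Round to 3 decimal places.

q̂ = -12.115

With design matrix M, MᵀM = [[70, -2]; [-2, 6]] and Mᵀq = [-84, -16]ᵀ.
Determinant 70·6 − (-2)² = 416.
m = ((-84)·6 − (-2)·(-16))/416 = -67/52; b = (70·(-16) − (-2)·(-84))/416 = -161/52.
At r = 7: q̂ = (-67/52)·(7) + (-161/52)·(1) = -315/26.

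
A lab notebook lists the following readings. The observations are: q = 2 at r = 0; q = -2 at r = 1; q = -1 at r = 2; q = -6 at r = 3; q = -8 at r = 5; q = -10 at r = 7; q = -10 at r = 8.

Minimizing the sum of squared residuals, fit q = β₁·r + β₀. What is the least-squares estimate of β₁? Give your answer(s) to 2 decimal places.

β₁ = -1.48

Sums needed: Σr·r = 152, Σr = 26, Σ1 = 7.
And Σr·q = -212, Σq = -35.
AᵀA·[β₁, β₀]ᵀ = Aᵀq becomes [[152, 26]; [26, 7]]·[β₁, β₀]ᵀ = [-212, -35]ᵀ.
Eliminating β₀: 7·(row 1) − 26·(row 2) gives 388·β₁ = 7·(-212) − 26·(-35) = -574, so β₁ = -287/194.
Then β₀ = ((-35) − 26·(-287/194))/7 = 48/97.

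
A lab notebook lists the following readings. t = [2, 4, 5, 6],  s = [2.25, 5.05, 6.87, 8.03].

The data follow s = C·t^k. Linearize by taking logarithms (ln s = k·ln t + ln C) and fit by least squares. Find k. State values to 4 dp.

k = 1.1772

With ln sᵢ as the transformed response and ln tᵢ as the regressor:
Σln t = 5.4806, Σ(ln t)² = 8.2030, Σln s = 6.4407, Σln t·ln s = 9.6413.
Normal system: [[8.2030, 5.4806]; [5.4806, 4]]·[k, ln C]ᵀ = [9.6413, 6.4407]ᵀ.
Solving (det = 2.7744): k = 1.17720, ln C = -0.00279.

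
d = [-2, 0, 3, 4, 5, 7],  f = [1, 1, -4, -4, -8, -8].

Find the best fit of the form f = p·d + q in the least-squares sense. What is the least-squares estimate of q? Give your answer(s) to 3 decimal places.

With design matrix A, AᵀA = [[103, 17]; [17, 6]] and Aᵀf = [-126, -22]ᵀ.
det = 103·6 − 17² = 329.
p = ((-126)·6 − 17·(-22))/329 = -382/329; q = (103·(-22) − 17·(-126))/329 = -124/329.

q = -0.377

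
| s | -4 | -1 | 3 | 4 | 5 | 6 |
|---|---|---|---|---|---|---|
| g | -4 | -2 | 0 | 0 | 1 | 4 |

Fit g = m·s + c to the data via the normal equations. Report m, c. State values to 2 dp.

m = 0.66, c = -1.59

The normal system AᵀA·[m, c]ᵀ = Aᵀg is [[103, 13]; [13, 6]]·[m, c]ᵀ = [47, -1]ᵀ.
Eliminating c: 6·(row 1) − 13·(row 2) gives 449·m = 6·47 − 13·(-1) = 295, so m = 295/449.
Then c = ((-1) − 13·(295/449))/6 = -714/449.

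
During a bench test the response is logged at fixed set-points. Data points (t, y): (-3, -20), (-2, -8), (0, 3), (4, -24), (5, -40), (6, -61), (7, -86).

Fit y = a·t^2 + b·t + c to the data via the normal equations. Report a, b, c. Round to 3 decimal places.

a = -2.027, b = 1.494, c = 2.899

The normal equations are: 4675·a + 713·b + 139·c = -8006;  713·a + 139·b + 17·c = -1188;  139·a + 17·b + 7·c = -236.
(Σt^2·t^2 = 4675, Σt^2·t = 713, Σt^2 = 139, Σt·t = 139, Σt = 17, Σ1 = 7, Σt^2·y = -8006, Σt·y = -1188, Σy = -236.)
Row-reducing yields a = -535/264, b = 1183/792, c = 287/99.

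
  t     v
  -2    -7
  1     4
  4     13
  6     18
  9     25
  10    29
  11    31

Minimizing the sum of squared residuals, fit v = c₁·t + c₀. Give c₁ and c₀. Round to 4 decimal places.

c₁ = 2.8538, c₀ = 0.2429

Compute the Gram sums: Σt·t = 359, Σt = 39, Σ1 = 7.
Moment sums: Σt·v = 1034, Σv = 113.
Normal equations: [[359, 39]; [39, 7]]·[c₁, c₀]ᵀ = [1034, 113]ᵀ.
Δ = 359·7 − 39² = 992.
c₁ = (1034·7 − 39·113)/992 = 2831/992; c₀ = (359·113 − 39·1034)/992 = 241/992.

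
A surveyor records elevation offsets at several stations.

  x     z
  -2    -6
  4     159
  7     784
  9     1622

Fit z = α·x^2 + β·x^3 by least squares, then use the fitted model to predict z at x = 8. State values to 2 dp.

With design matrix M, MᵀM = [[9234, 76848]; [76848, 653250]] and Mᵀz = [172318, 1461574]ᵀ.
Eliminating β: 653250·(row 1) − 76848·(row 2) gives 126495396·α = 653250·172318 − 76848·1461574 = 247694748, so α = 20641229/10541283.
Then β = (1461574 − 76848·(20641229/10541283))/653250 = 21156721/10541283.
At x = 8: ẑ = (20641229/10541283)·(64) + (21156721/10541283)·(512) = 12153279808/10541283.

ẑ = 1152.92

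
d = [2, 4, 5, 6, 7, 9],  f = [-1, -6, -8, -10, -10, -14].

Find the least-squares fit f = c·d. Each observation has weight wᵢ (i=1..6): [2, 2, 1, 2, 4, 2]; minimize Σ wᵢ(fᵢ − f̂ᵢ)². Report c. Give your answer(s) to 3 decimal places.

c = -1.503

XᵀWX·[c]ᵀ = XᵀWf reads: 495·c = -744.
(Σwᵢ·d·d = 495, Σwᵢ·d·f = -744.)
c = (-744)/495 = -1.50303.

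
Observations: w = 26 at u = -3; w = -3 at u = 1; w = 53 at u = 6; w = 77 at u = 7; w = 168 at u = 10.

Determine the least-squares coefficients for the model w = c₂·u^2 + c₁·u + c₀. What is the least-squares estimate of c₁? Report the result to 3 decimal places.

c₁ = -2.930

AᵀA·[c₂, c₁, c₀]ᵀ = Aᵀw reads: 13779·c₂ + 1533·c₁ + 195·c₀ = 22712;  1533·c₂ + 195·c₁ + 21·c₀ = 2456;  195·c₂ + 21·c₁ + 5·c₀ = 321.
(Σu^2·u^2 = 13779, Σu^2·u = 1533, Σu^2 = 195, Σu·u = 195, Σu = 21, Σ1 = 5, Σu^2·w = 22712, Σu·w = 2456, Σw = 321.)
Row-reducing yields c₂ = 62009/31164, c₁ = -13043/4452, c₀ = -5693/5194.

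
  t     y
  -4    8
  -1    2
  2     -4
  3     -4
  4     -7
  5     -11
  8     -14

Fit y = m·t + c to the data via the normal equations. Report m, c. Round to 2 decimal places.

m = -1.88, c = 0.28

With design matrix X, XᵀX = [[135, 17]; [17, 7]] and Xᵀy = [-249, -30]ᵀ.
Eliminating c: 7·(row 1) − 17·(row 2) gives 656·m = 7·(-249) − 17·(-30) = -1233, so m = -1233/656.
Then c = ((-30) − 17·(-1233/656))/7 = 183/656.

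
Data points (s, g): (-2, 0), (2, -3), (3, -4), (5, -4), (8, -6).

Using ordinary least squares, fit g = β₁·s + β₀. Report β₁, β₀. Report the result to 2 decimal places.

Normal-equation sums: Σs·s = 106, Σs = 16, Σ1 = 5.
For Mᵀg: Σs·g = -86, Σg = -17.
So MᵀM·[β₁, β₀]ᵀ = Mᵀg: [[106, 16]; [16, 5]]·[β₁, β₀]ᵀ = [-86, -17]ᵀ.
Eliminating β₀: 5·(row 1) − 16·(row 2) gives 274·β₁ = 5·(-86) − 16·(-17) = -158, so β₁ = -79/137.
Then β₀ = ((-17) − 16·(-79/137))/5 = -213/137.

β₁ = -0.58, β₀ = -1.55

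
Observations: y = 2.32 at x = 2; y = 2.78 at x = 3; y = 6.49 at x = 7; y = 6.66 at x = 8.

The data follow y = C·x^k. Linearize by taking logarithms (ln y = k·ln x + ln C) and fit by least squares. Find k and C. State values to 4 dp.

k = 0.8224, C = 1.2356

Taking logs, ln y = k·ln x + ln C, so regress ln y on ln x.
Σln x = 5.8171, Σ(ln x)² = 9.7980, Σln y = 5.6304, Σln x·ln y = 9.2888.
Equations: 9.7980·k + 5.8171·ln C = 9.2888;  5.8171·k + 4·ln C = 5.6304.
Δ = 9.7980·4 − (5.8171)² = 5.3534; k = (9.2888·4 − 5.8171·5.6304)/5.3534 = 0.82241, ln C = (9.7980·5.6304 − 5.8171·9.2888)/5.3534 = 0.21159, so C = exp(0.21159) = 1.23564.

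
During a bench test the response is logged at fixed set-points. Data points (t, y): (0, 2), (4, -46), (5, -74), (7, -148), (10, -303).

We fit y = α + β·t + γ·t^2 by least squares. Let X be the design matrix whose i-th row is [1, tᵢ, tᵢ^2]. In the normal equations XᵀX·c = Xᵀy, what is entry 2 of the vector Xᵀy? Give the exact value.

-4620

Entry 2 ↔ basis t, so (Xᵀy)_{2} = Σᵢ (t)·yᵢ = (0)·(2) + (4)·(-46) + (5)·(-74) + (7)·(-148) + (10)·(-303) = -4620.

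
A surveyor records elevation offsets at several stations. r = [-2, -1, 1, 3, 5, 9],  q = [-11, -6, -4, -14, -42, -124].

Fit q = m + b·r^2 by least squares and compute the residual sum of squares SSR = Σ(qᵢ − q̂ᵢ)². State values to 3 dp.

Compute the Gram sums: Σ1 = 6, Σr^2 = 121, Σr^2·r^2 = 7285.
Moment sums: Σq = -201, Σr^2·q = -11274.
det = 6·7285 − 121² = 29069.
m = ((-201)·7285 − 121·(-11274))/29069 = -100131/29069; b = (6·(-11274) − 121·(-201))/29069 = -43323/29069.
Residuals: -46336/29069, -30960/29069, 27178/29069, 83072/29069, -37692/29069, 4738/29069; SSR = 419288/29069.

SSR = 14.424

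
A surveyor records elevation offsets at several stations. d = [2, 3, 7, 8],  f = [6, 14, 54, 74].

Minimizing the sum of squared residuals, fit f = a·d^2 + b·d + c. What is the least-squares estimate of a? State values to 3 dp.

a = 1.200

The normal equations are: 6594·a + 890·b + 126·c = 7532;  890·a + 126·b + 20·c = 1024;  126·a + 20·b + 4·c = 148.
(Σd^2·d^2 = 6594, Σd^2·d = 890, Σd^2 = 126, Σd·d = 126, Σd = 20, Σ1 = 4, Σd^2·f = 7532, Σd·f = 1024, Σf = 148.)
Row-reducing yields a = 6/5, b = -14/13, c = 298/65.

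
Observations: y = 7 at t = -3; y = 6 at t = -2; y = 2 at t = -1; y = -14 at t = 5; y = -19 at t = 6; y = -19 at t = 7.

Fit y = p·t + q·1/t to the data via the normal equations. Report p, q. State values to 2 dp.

p = -2.88, q = 0.88

From the data, Σt·t = 124, Σt·1/t = 6, Σ1/t·1/t = 31957/22050.
Moment sums: Σt·y = -352, Σ1/t·y = -1121/70.
MᵀM·[p, q]ᵀ = Mᵀy becomes [[124, 6]; [6, 31957/22050]]·[p, q]ᵀ = [-352, -1121/70]ᵀ.
Eliminating q: (31957/22050)·(row 1) − 6·(row 2) gives (1584434/11025)·p = (31957/22050)·(-352) − 6·(-1121/70) = -4565087/11025, so p = -4565087/1584434.
Then q = ((-1121/70) − 6·(-4565087/1584434))/(31957/22050) = 695835/792217.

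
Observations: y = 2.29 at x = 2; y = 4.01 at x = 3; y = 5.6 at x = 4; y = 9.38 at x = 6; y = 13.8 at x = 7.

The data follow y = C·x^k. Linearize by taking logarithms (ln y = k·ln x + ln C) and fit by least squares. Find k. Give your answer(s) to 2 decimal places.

k = 1.37

Linearized form: ln y = k·ln x + ln C. From the 5 transformed points,
Sums: Σln x = 6.9157, Σ(ln x)² = 10.6062, Σln y = 8.8034, Σln x·ln y = 13.6067.
Normal system: [[10.6062, 6.9157]; [6.9157, 5]]·[k, ln C]ᵀ = [13.6067, 8.8034]ᵀ.
Slope k = (n·Σln x·ln y − Σln x·Σln y)/(n·Σ(ln x)² − (Σln x)²) = (5·13.6067 − 6.9157·8.8034)/5.2037 = 1.37437; ln C = (Σln y − k·Σln x)/n = -0.14029.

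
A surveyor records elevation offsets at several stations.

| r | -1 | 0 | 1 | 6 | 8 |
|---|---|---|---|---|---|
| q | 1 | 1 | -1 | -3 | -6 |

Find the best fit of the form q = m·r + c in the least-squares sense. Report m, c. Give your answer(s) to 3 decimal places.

Setting ∂/∂m … = 0 gives: 102·m + 14·c = -68;  14·m + 5·c = -8.
Eliminating c: 5·(row 1) − 14·(row 2) gives 314·m = 5·(-68) − 14·(-8) = -228, so m = -114/157.
Then c = ((-8) − 14·(-114/157))/5 = 68/157.

m = -0.726, c = 0.433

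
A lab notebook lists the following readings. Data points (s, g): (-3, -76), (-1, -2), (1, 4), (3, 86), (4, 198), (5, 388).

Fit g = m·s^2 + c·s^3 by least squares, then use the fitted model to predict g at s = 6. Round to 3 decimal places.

ĝ = 665.242

Entries of XᵀX: Σs^2·s^2 = 1045, Σs^2·s^3 = 4149, Σs^3·s^3 = 21181.
Right-hand side: Σs^2·g = 12960, Σs^3·g = 65552.
Eliminating c: 21181·(row 1) − 4149·(row 2) gives 4919944·m = 21181·12960 − 4149·65552 = 2530512, so m = 316314/614993.
Then c = (65552 − 4149·(316314/614993))/21181 = 1841350/614993.
At s = 6: ĝ = (316314/614993)·(36) + (1841350/614993)·(216) = 409118904/614993.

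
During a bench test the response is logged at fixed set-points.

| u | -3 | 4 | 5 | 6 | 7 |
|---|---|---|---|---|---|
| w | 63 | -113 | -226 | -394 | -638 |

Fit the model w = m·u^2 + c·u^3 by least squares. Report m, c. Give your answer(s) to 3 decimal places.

The normal equations are: 4659·m + 28489·c = -52337;  28489·m + 184755·c = -341121.
Δ = 4659·184755 − 28489² = 49150424.
m = ((-52337)·184755 − 28489·(-341121))/49150424 = 24336867/24575212; c = (4659·(-341121) − 28489·(-52337))/49150424 = -49126973/24575212.

m = 0.990, c = -1.999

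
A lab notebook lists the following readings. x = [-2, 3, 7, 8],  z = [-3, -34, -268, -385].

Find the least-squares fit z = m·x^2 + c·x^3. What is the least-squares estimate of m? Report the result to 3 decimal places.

m = -1.993

AᵀA·[m, c]ᵀ = Aᵀz reads: 6594·m + 49786·c = -38090;  49786·m + 380586·c = -289938.
(Σx^2·x^2 = 6594, Σx^2·x^3 = 49786, Σx^3·x^3 = 380586, Σx^2·z = -38090, Σx^3·z = -289938.)
Δ = 6594·380586 − 49786² = 30938288.
m = ((-38090)·380586 − 49786·(-289938))/30938288 = -3854217/1933643; c = (6594·(-289938) − 49786·(-38090))/30938288 = -968902/1933643.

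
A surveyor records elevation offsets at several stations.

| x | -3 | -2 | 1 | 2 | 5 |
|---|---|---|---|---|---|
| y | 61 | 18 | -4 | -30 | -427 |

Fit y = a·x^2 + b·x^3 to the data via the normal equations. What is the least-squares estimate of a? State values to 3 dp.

The normal equations are: 739·a + 2883·b = -10178;  2883·a + 16483·b = -55410.
Determinant 739·16483 − 2883² = 3869248.
a = ((-10178)·16483 − 2883·(-55410))/3869248 = -501059/241828; b = (739·(-55410) − 2883·(-10178))/3869248 = -725301/241828.

a = -2.072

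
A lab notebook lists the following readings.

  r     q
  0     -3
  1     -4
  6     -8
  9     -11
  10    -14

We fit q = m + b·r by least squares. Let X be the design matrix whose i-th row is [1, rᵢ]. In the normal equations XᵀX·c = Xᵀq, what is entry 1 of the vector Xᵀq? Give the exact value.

-40

Entry 1 ↔ basis 1, so (Xᵀq)_{1} = Σᵢ qᵢ = (1)·(-3) + (1)·(-4) + (1)·(-8) + (1)·(-11) + (1)·(-14) = -40.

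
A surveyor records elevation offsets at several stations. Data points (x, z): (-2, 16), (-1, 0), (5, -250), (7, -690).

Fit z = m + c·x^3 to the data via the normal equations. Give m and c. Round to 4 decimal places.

m = -0.5306, c = -2.0084

Setting ∂/∂m … = 0 gives: 4·m + 459·c = -924;  459·m + 133339·c = -268048.
(Σ1 = 4, Σx^3 = 459, Σx^3·x^3 = 133339, Σz = -924, Σx^3·z = -268048.)
Δ = 4·133339 − 459² = 322675.
m = ((-924)·133339 − 459·(-268048))/322675 = -171204/322675; c = (4·(-268048) − 459·(-924))/322675 = -648076/322675.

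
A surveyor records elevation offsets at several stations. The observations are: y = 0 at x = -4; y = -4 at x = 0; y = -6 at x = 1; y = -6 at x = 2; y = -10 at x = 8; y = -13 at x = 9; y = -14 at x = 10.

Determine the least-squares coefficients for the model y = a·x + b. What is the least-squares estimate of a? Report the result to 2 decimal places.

a = -0.93

Entries of MᵀM: Σx·x = 266, Σx = 26, Σ1 = 7.
Moment sums: Σx·y = -355, Σy = -53.
Δ = 266·7 − 26² = 1186.
a = ((-355)·7 − 26·(-53))/1186 = -1107/1186; b = (266·(-53) − 26·(-355))/1186 = -2434/593.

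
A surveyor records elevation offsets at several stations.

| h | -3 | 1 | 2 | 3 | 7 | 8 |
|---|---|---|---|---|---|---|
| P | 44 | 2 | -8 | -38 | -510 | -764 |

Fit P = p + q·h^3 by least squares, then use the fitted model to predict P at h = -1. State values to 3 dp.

Entries of MᵀM: Σ1 = 6, Σh^3 = 864, Σh^3·h^3 = 381316.
Right-hand side: ΣP = -1274, Σh^3·P = -568374.
Eliminating q: 381316·(row 1) − 864·(row 2) gives 1541400·p = 381316·(-1274) − 864·(-568374) = 5278552, so p = 659819/192675.
Then q = ((-568374) − 864·(659819/192675))/381316 = -192459/128450.
At h = -1: P̂ = (659819/192675)·(1) + (-192459/128450)·(-1) = 379403/77070.

P̂ = 4.923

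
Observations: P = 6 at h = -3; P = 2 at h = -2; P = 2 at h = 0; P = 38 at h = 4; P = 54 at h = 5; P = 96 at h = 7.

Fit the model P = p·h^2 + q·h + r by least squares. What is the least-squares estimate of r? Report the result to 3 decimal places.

r = 1.995

Normal-equation sums: Σh^2·h^2 = 3379, Σh^2·h = 497, Σh^2 = 103, Σh·h = 103, Σh = 11, Σ1 = 6.
Right-hand side: Σh^2·P = 6724, Σh·P = 1072, ΣP = 198.
Normal equations: [[3379, 497, 103]; [497, 103, 11]; [103, 11, 6]]·[p, q, r]ᵀ = [6724, 1072, 198]ᵀ.
Row-reducing yields p = 21349/14424, q = 44035/14424, r = 4795/2404.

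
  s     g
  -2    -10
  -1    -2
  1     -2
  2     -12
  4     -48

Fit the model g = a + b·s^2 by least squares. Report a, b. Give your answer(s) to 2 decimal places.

Normal-equation sums: Σ1 = 5, Σs^2 = 26, Σs^2·s^2 = 290.
Right-hand side: Σg = -74, Σs^2·g = -860.
Determinant 5·290 − 26² = 774.
a = ((-74)·290 − 26·(-860))/774 = 50/43; b = (5·(-860) − 26·(-74))/774 = -132/43.

a = 1.16, b = -3.07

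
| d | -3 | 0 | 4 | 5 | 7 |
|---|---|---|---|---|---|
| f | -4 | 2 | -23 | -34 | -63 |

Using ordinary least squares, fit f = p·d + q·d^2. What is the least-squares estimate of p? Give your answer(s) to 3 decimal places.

From the data, Σd·d = 99, Σd·d^2 = 505, Σd^2·d^2 = 3363.
Moment sums: Σd·f = -691, Σd^2·f = -4341.
AᵀA·[p, q]ᵀ = Aᵀf becomes [[99, 505]; [505, 3363]]·[p, q]ᵀ = [-691, -4341]ᵀ.
Δ = 99·3363 − 505² = 77912.
p = ((-691)·3363 − 505·(-4341))/77912 = -32907/19478; q = (99·(-4341) − 505·(-691))/77912 = -20201/19478.

p = -1.689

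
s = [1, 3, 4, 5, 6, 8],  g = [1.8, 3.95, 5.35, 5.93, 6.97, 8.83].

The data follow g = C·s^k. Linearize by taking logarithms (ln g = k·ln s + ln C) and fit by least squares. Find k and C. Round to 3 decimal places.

Let Y = ln g. Fitting Y = k·ln s + ln C by least squares:
XᵀX = [[13.2535, 7.9655]; [7.9655, 6]], rhs = [14.7072, 9.5384]ᵀ  (here Σln s = 7.9655, Σ(ln s)² = 13.2535, Σln g = 9.5384, Σln s·ln g = 14.7072).
Δ = 13.2535·6 − (7.9655)² = 16.0713; k = (14.7072·6 − 7.9655·9.5384)/16.0713 = 0.76315, ln C = (13.2535·9.5384 − 7.9655·14.7072)/16.0713 = 0.57658, so C = exp(0.57658) = 1.77994.

k = 0.763, C = 1.780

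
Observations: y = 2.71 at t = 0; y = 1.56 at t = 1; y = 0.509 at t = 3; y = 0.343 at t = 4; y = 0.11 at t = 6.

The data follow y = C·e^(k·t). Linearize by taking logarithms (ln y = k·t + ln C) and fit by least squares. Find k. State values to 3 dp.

Taking logs, ln y = k·t + ln C, so regress ln y on t.
Σt = 14.0000, Σ(t)² = 62.0000, Σln y = -2.5110, Σt·ln y = -19.1050.
Equations: 62.0000·k + 14.0000·ln C = -19.1050;  14.0000·k + 5·ln C = -2.5110.
Slope k = (n·Σt·ln y − Σt·Σln y)/(n·Σ(t)² − (Σt)²) = (5·-19.1050 − 14.0000·-2.5110)/114.0000 = -0.52957; ln C = (Σln y − k·Σt)/n = 0.98061.

k = -0.530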